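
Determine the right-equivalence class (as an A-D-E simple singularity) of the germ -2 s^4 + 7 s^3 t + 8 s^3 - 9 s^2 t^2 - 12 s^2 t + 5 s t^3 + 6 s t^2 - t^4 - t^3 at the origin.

E_7

The Hessian of f at 0 has rank 0. Corank 2; j^3 = (2*s - t)^3 is a perfect cube, so E-series; the 4-jet and mu = 7 give E_7.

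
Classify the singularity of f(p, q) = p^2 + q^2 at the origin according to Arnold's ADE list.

A_1

The Hessian of f at 0 has rank 2. Corank 0: nondegenerate Morse point, so A_1.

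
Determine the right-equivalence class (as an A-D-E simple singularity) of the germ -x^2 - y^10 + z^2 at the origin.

The Hessian of f at 0 has rank 2. Corank 1: A-series; mu = 9 gives A_9.

A_9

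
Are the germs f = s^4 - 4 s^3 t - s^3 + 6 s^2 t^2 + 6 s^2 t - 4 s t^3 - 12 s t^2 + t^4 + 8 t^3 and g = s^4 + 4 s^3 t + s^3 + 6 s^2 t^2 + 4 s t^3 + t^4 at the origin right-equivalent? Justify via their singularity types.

Yes.

The Hessian of f at 0 is [[0, 0], [0, 0]] with rank 0, so corank 2. A Groebner basis of the Jacobian ideal J(f) in C{s,t} is {t^4, s*t^2 - 5*t^3/3, s^2 - 4*s*t + 4*t^2}; counting standard monomials gives mu = 6. Corank 2; j^3 = -(s - 2*t)^3 is a perfect cube, so E-series; the 4-jet and mu = 6 give E_6. The Hessian of g at 0 is [[0, 0], [0, 0]] with rank 0, so corank 2. A Groebner basis of the Jacobian ideal J(g) in C{s,t} is {t^4, s*t^2 + t^3/3, s^2}; counting standard monomials gives mu = 6. Corank 2; j^3 = s^3 is a perfect cube, so E-series; the 4-jet and mu = 6 give E_6. Both have type E_6, hence right-equivalent.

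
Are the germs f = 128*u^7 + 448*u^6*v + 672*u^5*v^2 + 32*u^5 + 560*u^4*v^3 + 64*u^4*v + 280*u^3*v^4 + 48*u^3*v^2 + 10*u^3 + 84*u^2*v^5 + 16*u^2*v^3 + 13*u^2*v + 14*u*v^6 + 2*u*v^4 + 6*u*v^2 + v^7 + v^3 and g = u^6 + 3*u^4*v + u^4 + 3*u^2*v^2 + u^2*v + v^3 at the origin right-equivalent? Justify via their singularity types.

The Hessian of f at 0 has rank 0. Corank 2; j^3 = (2*u + v)*(5*u^2 + 4*u*v + v^2) splits into three distinct lines over C (the quadratic factor has nonzero discriminant), so D_4. The Hessian of g at 0 has rank 0. Corank 2; j^3 = v*(u^2 + v^2) splits into three distinct lines over C (the quadratic factor has nonzero discriminant), so D_4. Both have type D_4, hence right-equivalent.

Yes.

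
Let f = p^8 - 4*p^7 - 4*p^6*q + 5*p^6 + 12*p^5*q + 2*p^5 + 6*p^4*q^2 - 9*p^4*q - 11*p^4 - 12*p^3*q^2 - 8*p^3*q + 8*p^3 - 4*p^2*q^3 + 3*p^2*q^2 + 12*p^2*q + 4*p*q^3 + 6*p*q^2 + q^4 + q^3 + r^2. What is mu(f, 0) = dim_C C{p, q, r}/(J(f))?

6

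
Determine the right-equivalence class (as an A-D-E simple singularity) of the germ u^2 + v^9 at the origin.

A8

The Hessian of f at 0 has rank 1. Corank 1: A-series; mu = 8 gives A_8.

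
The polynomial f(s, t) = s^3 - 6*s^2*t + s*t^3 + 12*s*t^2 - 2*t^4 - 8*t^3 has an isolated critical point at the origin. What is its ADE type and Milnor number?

The Hessian of f at 0 has rank 0. Corank 2; j^3 = (s - 2*t)^3 is a perfect cube, so E-series; the 4-jet and mu = 7 give E_7.

Type E7, Milnor number mu = 7.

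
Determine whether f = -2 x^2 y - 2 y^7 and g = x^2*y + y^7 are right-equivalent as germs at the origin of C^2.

Yes.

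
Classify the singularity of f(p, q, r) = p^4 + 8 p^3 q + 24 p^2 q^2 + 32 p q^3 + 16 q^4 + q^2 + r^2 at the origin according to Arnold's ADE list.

A_3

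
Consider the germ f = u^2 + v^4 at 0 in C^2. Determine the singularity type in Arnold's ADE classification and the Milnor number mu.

Type A3, Milnor number mu = 3.

The Hessian of f at 0 is [[2, 0], [0, 0]] with rank 1, so corank 1. A Groebner basis of the Jacobian ideal J(f) in C{u,v} is {v^3, u}; counting standard monomials gives mu = 3. Corank 1: A-series; mu = 3 gives A_3.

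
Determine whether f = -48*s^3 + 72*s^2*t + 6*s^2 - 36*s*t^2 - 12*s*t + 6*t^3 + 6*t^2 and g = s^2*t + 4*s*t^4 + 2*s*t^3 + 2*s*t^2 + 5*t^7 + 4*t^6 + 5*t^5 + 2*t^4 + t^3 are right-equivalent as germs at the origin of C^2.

The Hessian of f at 0 has rank 1. Corank 1: A-series; mu = 2 gives A_2. The Hessian of g at 0 has rank 0. Corank 2; j^3 = t*(s + t)^2 has shape L^2 M (L != M), so D-series; mu = 8 gives D_8. f is A_2 but g is D_8, hence not right-equivalent.

No.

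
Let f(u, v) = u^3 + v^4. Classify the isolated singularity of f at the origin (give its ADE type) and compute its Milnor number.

The Hessian of f at 0 has rank 0. Corank 2; j^3 = u^3 is a perfect cube, so E-series; the 4-jet and mu = 6 give E_6.

Type E_6, Milnor number mu = 6.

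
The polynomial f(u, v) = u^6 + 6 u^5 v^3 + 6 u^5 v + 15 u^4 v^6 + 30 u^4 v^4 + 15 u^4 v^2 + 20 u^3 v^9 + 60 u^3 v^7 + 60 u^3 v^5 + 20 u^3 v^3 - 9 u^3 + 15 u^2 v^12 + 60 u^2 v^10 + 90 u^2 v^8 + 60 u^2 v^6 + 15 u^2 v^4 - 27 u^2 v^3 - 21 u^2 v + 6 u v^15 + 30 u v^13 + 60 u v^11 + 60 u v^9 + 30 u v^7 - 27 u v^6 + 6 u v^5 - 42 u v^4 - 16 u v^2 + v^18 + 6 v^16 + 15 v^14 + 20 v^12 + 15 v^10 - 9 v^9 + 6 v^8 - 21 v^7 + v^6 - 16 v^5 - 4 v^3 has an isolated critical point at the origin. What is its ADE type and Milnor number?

Type D_7, Milnor number mu = 7.

The Hessian of f at 0 has rank 0. Corank 2; j^3 = -(u + v)*(3*u + 2*v)^2 has shape L^2 M (L != M), so D-series; mu = 7 gives D_7.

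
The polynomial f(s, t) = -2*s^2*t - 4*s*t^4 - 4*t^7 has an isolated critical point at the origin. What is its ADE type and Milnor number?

Type D_{8}, Milnor number mu = 8.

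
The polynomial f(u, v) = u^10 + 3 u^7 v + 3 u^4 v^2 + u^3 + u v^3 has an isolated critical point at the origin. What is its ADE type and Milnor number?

Type E_{7}, Milnor number mu = 7.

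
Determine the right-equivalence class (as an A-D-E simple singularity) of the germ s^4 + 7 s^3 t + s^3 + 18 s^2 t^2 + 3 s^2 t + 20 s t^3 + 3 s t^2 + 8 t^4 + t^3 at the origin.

The Hessian of f at 0 has rank 0. Corank 2; j^3 = (s + t)^3 is a perfect cube, so E-series; the 4-jet and mu = 7 give E_7.

E_7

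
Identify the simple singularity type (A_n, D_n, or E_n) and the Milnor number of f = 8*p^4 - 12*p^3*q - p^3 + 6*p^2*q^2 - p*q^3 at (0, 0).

The Hessian of f at 0 has rank 0. Corank 2; j^3 = -p^3 is a perfect cube, so E-series; the 4-jet and mu = 7 give E_7.

Type E_7, Milnor number mu = 7.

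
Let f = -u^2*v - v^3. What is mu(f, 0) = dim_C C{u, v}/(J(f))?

4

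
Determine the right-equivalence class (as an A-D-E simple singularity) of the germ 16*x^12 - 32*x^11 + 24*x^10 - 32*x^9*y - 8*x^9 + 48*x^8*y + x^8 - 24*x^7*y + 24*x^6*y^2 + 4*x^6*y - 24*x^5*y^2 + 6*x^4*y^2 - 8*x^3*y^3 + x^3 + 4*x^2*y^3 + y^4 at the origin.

The Hessian of f at 0 has rank 0. Corank 2; j^3 = x^3 is a perfect cube, so E-series; the 4-jet and mu = 6 give E_6.

E_{6}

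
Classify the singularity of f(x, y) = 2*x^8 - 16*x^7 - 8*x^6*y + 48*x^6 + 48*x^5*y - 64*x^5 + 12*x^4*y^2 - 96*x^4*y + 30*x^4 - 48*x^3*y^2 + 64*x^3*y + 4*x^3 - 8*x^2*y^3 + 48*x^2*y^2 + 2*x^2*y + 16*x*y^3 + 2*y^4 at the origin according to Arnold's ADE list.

The Hessian of f at 0 has rank 0. Corank 2; j^3 = 2*x^2*(2*x + y) has shape L^2 M (L != M), so D-series; mu = 5 gives D_5.

D5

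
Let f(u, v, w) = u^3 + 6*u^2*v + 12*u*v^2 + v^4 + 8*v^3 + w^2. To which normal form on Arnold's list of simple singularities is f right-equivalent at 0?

E6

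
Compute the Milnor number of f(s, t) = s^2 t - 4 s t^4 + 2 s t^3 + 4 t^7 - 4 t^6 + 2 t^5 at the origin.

The Hessian of f at 0 has rank 0. Corank 2; j^3 = s^2*t has shape L^2 M (L != M), so D-series; mu = 6 gives D_6.

6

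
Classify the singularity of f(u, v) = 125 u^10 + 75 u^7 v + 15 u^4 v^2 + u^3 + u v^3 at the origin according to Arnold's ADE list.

The Hessian of f at 0 is [[0, 0], [0, 0]] with rank 0, so corank 2. A Groebner basis of the Jacobian ideal J(f) in C{u,v} is {u^3, u*v^2, 3*u^2 + v^3}; counting standard monomials gives mu = 7. Corank 2; j^3 = u^3 is a perfect cube, so E-series; the 4-jet and mu = 7 give E_7.

E_7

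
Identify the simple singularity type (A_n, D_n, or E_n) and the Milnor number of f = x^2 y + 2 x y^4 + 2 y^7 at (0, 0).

Type D_{8}, Milnor number mu = 8.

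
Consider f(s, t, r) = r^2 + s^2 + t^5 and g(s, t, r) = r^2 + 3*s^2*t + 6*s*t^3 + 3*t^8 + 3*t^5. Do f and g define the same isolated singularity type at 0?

No.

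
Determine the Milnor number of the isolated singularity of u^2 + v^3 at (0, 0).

2

The Hessian of f at 0 is [[2, 0], [0, 0]] with rank 1, so corank 1. A Groebner basis of the Jacobian ideal J(f) in C{u,v} is {v^2, u}; counting standard monomials gives mu = 2. Corank 1: A-series; mu = 2 gives A_2.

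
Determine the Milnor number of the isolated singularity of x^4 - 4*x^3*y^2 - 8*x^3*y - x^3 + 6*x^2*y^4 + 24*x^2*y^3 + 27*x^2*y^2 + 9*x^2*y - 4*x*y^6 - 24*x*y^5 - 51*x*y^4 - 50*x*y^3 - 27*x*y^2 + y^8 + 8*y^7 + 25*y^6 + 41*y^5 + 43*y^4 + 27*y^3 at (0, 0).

6

The Hessian of f at 0 has rank 0. Corank 2; j^3 = -(x - 3*y)^3 is a perfect cube, so E-series; the 4-jet and mu = 6 give E_6.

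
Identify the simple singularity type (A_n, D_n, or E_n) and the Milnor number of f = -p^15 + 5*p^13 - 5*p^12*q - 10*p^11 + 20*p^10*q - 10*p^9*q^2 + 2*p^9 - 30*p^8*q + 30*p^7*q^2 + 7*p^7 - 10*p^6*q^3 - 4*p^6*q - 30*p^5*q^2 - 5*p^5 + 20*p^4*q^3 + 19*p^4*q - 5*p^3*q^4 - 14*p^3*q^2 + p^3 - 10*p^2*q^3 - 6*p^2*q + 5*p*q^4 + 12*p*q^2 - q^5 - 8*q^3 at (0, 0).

The Hessian of f at 0 has rank 0. Corank 2; j^3 = (p - 2*q)^3 is a perfect cube, so E-series; the 5-jet and mu = 8 give E_8.

Type E_{8}, Milnor number mu = 8.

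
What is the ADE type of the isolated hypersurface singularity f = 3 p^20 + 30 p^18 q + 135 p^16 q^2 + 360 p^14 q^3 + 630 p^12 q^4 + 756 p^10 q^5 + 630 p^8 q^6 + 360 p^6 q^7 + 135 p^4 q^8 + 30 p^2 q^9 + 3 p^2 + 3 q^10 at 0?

A_9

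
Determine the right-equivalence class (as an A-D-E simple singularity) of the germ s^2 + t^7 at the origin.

The Hessian of f at 0 has rank 1. Corank 1: A-series; mu = 6 gives A_6.

A6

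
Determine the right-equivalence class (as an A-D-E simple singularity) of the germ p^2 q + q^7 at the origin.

D8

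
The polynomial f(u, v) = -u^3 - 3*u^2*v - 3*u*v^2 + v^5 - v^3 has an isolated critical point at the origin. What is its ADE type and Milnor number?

Type E8, Milnor number mu = 8.

The Hessian of f at 0 has rank 0. Corank 2; j^3 = -(u + v)^3 is a perfect cube, so E-series; the 5-jet and mu = 8 give E_8.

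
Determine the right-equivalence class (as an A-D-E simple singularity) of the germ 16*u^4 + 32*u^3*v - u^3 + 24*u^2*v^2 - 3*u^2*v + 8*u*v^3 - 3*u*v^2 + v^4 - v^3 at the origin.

E_{6}

The Hessian of f at 0 has rank 0. Corank 2; j^3 = -(u + v)^3 is a perfect cube, so E-series; the 4-jet and mu = 6 give E_6.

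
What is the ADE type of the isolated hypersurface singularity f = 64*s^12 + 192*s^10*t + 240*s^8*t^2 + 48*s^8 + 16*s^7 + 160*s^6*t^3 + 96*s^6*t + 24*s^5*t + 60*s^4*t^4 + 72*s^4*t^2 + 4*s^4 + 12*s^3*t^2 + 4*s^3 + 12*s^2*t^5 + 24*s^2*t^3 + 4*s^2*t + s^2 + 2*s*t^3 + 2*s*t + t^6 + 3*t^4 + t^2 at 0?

The Hessian of f at 0 has rank 1. Corank 1: A-series; mu = 3 gives A_3.

A3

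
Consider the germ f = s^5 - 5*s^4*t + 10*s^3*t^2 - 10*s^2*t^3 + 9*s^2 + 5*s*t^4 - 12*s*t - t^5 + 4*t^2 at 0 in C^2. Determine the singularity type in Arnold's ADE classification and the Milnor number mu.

The Hessian of f at 0 is [[18, -12], [-12, 8]] with rank 1, so corank 1. A Groebner basis of the Jacobian ideal J(f) in C{s,t} is {t^4, s - 2*t/3}; counting standard monomials gives mu = 4. Corank 1: A-series; mu = 4 gives A_4.

Type A_4, Milnor number mu = 4.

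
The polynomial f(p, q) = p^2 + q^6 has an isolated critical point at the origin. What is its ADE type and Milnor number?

Type A_5, Milnor number mu = 5.

The Hessian of f at 0 is [[2, 0], [0, 0]] with rank 1, so corank 1. A Groebner basis of the Jacobian ideal J(f) in C{p,q} is {q^5, p}; counting standard monomials gives mu = 5. Corank 1: A-series; mu = 5 gives A_5.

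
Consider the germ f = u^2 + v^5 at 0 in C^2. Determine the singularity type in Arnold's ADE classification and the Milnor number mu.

Type A_{4}, Milnor number mu = 4.

The Hessian of f at 0 has rank 1. Corank 1: A-series; mu = 4 gives A_4.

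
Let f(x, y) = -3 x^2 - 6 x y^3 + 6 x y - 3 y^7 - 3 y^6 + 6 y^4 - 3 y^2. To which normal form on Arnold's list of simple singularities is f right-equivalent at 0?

The Hessian of f at 0 has rank 1. Corank 1: A-series; mu = 6 gives A_6.

A6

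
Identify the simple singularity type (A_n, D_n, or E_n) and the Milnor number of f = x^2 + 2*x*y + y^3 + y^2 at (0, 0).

The Hessian of f at 0 has rank 1. Corank 1: A-series; mu = 2 gives A_2.

Type A2, Milnor number mu = 2.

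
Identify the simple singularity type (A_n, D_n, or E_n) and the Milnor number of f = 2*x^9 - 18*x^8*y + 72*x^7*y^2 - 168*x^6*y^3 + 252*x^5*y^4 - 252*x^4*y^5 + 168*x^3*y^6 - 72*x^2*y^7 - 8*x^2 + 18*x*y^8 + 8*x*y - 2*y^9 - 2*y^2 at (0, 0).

Type A_{8}, Milnor number mu = 8.

The Hessian of f at 0 is [[-16, 8], [8, -4]] with rank 1, so corank 1. A Groebner basis of the Jacobian ideal J(f) in C{x,y} is {y^8, x - y/2}; counting standard monomials gives mu = 8. Corank 1: A-series; mu = 8 gives A_8.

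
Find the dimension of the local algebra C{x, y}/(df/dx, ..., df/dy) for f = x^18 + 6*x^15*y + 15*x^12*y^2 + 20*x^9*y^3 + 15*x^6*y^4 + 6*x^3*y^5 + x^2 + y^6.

5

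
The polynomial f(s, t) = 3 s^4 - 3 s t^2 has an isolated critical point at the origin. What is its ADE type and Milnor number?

Type D5, Milnor number mu = 5.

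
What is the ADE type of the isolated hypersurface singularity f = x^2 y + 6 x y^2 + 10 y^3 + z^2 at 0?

The Hessian of f at 0 has rank 1. Corank 2; j^3 = y*(x^2 + 6*x*y + 10*y^2) splits into three distinct lines over C (the quadratic factor has nonzero discriminant), so D_4.

D4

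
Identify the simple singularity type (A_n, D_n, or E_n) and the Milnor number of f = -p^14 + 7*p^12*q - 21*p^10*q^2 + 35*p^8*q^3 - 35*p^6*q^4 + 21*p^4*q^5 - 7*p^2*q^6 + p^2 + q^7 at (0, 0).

Type A6, Milnor number mu = 6.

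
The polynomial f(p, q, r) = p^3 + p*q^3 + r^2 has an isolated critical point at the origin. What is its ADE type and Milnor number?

Type E_{7}, Milnor number mu = 7.

The Hessian of f at 0 is [[0, 0, 0], [0, 0, 0], [0, 0, 2]] with rank 1, so corank 2. A Groebner basis of the Jacobian ideal J(f) in C{p,q,r} is {p^3, p*q^2, 3*p^2 + q^3, r}; counting standard monomials gives mu = 7. Corank 2; j^3 = p^3 is a perfect cube, so E-series; the 4-jet and mu = 7 give E_7.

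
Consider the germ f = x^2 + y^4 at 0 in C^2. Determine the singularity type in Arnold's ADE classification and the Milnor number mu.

Type A_3, Milnor number mu = 3.

The Hessian of f at 0 has rank 1. Corank 1: A-series; mu = 3 gives A_3.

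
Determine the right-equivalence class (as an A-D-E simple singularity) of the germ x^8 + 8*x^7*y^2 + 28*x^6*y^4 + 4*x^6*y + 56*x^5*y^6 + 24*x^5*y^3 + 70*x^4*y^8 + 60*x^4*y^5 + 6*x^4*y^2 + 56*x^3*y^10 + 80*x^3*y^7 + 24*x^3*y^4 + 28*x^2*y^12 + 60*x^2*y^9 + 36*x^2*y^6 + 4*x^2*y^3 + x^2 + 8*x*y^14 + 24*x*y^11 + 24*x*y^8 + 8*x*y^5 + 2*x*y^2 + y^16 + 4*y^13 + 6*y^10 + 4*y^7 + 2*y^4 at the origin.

The Hessian of f at 0 is [[2, 0], [0, 0]] with rank 1, so corank 1. A Groebner basis of the Jacobian ideal J(f) in C{x,y} is {x^2, x*y, x + y^2}; counting standard monomials gives mu = 3. Corank 1: A-series; mu = 3 gives A_3.

A_3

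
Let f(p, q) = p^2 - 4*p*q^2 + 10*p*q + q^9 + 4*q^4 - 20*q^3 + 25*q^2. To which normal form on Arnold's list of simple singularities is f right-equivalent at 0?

A_8

The Hessian of f at 0 has rank 1. Corank 1: A-series; mu = 8 gives A_8.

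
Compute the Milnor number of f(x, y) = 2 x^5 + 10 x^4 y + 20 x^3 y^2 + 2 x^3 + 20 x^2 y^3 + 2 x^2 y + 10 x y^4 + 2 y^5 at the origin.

The Hessian of f at 0 has rank 0. Corank 2; j^3 = 2*x^2*(x + y) has shape L^2 M (L != M), so D-series; mu = 6 gives D_6.

6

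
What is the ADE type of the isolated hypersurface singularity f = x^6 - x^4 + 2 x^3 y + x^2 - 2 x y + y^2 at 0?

A_{3}

The Hessian of f at 0 has rank 1. Corank 1: A-series; mu = 3 gives A_3.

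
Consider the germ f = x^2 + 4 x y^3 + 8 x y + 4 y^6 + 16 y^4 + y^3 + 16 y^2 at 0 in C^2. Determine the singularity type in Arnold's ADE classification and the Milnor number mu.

The Hessian of f at 0 has rank 1. Corank 1: A-series; mu = 2 gives A_2.

Type A_2, Milnor number mu = 2.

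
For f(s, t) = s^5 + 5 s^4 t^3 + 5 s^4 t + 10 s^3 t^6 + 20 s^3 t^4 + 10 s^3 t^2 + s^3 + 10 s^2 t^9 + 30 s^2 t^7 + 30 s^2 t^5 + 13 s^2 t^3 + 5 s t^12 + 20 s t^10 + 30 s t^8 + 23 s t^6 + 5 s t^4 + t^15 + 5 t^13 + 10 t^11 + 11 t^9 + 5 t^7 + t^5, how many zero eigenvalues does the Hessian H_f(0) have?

2

Hessian at 0 has rank 0.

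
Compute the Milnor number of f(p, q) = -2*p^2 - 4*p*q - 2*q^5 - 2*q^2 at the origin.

4

The Hessian of f at 0 has rank 1. Corank 1: A-series; mu = 4 gives A_4.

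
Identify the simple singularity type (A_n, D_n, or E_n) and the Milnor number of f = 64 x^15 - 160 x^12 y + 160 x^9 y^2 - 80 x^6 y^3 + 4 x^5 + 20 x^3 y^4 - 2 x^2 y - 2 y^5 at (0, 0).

Type D_{6}, Milnor number mu = 6.

The Hessian of f at 0 has rank 0. Corank 2; j^3 = -2*x^2*y has shape L^2 M (L != M), so D-series; mu = 6 gives D_6.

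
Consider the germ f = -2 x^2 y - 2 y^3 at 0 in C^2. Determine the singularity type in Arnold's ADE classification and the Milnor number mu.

Type D_4, Milnor number mu = 4.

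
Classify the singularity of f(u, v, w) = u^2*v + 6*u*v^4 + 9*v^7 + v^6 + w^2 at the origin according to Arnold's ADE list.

D_7

The Hessian of f at 0 is [[0, 0, 0], [0, 0, 0], [0, 0, 2]] with rank 1, so corank 2. A Groebner basis of the Jacobian ideal J(f) in C{u,v,w} is {u*v/3 + v^4, u^3, u^2*v, -u^2/2 + u*v^2, w}; counting standard monomials gives mu = 7. Corank 2; j^3 = u^2*v has shape L^2 M (L != M), so D-series; mu = 7 gives D_7.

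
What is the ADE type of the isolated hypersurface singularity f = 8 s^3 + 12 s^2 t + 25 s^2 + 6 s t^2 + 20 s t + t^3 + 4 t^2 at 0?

A2

The Hessian of f at 0 has rank 1. Corank 1: A-series; mu = 2 gives A_2.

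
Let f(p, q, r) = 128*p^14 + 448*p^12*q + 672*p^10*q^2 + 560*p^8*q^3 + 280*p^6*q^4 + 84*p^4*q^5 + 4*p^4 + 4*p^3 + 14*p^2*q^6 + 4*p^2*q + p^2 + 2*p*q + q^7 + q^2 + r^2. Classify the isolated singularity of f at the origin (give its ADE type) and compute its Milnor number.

The Hessian of f at 0 has rank 2. Corank 1: A-series; mu = 6 gives A_6.

Type A6, Milnor number mu = 6.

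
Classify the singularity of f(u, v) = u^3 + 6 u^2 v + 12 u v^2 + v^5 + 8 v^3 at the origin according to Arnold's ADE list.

E_{8}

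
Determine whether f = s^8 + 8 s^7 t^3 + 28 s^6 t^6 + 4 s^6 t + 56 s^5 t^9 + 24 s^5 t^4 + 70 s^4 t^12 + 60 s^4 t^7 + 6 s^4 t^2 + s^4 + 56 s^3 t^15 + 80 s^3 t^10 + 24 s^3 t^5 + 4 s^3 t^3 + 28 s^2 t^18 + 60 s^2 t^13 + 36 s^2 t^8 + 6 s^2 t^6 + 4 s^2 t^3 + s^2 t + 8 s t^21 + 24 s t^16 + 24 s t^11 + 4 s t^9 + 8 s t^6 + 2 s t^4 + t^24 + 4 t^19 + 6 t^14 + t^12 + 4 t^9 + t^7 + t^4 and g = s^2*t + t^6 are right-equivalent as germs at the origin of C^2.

The Hessian of f at 0 is [[0, 0], [0, 0]] with rank 0, so corank 2. A Groebner basis of the Jacobian ideal J(f) in C{s,t} is {s^3, s^2/4 + t^3, s*t}; counting standard monomials gives mu = 5. Corank 2; j^3 = s^2*t has shape L^2 M (L != M), so D-series; mu = 5 gives D_5. The Hessian of g at 0 is [[0, 0], [0, 0]] with rank 0, so corank 2. A Groebner basis of the Jacobian ideal J(g) in C{s,t} is {s^2/6 + t^5, s^3, s*t}; counting standard monomials gives mu = 7. Corank 2; j^3 = s^2*t has shape L^2 M (L != M), so D-series; mu = 7 gives D_7. f is D_5 but g is D_7, hence not right-equivalent.

No.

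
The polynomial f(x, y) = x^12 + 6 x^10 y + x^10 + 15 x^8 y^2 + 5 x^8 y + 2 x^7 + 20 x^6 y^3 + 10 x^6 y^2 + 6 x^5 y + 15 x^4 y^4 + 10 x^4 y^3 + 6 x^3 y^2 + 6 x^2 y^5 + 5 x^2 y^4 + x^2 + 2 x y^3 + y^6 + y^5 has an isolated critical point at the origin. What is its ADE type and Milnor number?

The Hessian of f at 0 is [[2, 0], [0, 0]] with rank 1, so corank 1. A Groebner basis of the Jacobian ideal J(f) in C{x,y} is {x + y^3, x^2, x*y}; counting standard monomials gives mu = 4. Corank 1: A-series; mu = 4 gives A_4.

Type A_4, Milnor number mu = 4.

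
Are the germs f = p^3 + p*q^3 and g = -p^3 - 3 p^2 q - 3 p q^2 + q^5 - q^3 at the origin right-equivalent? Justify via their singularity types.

The Hessian of f at 0 has rank 0. Corank 2; j^3 = p^3 is a perfect cube, so E-series; the 4-jet and mu = 7 give E_7. The Hessian of g at 0 has rank 0. Corank 2; j^3 = -(p + q)^3 is a perfect cube, so E-series; the 5-jet and mu = 8 give E_8. f is E_7 but g is E_8, hence not right-equivalent.

No.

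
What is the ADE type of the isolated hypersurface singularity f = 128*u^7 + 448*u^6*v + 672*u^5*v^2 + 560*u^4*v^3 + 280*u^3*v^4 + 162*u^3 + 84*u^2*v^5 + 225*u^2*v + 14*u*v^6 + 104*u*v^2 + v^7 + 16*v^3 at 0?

The Hessian of f at 0 is [[0, 0], [0, 0]] with rank 0, so corank 2. A Groebner basis of the Jacobian ideal J(f) in C{u,v} is {-4782969*u*v/14 + v^6 - 1062882*v^2/7, u*v^2 + 4*v^3/9, u^2 + 17*u*v/18 + 2*v^2/9}; counting standard monomials gives mu = 8. Corank 2; j^3 = (2*u + v)*(9*u + 4*v)^2 has shape L^2 M (L != M), so D-series; mu = 8 gives D_8.

D_8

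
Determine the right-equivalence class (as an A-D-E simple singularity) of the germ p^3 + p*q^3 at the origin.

The Hessian of f at 0 has rank 0. Corank 2; j^3 = p^3 is a perfect cube, so E-series; the 4-jet and mu = 7 give E_7.

E_{7}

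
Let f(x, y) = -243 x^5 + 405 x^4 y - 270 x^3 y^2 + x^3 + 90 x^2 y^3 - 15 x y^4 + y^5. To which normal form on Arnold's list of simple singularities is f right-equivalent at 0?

The Hessian of f at 0 is [[0, 0], [0, 0]] with rank 0, so corank 2. A Groebner basis of the Jacobian ideal J(f) in C{x,y} is {y^5, x*y^3 - y^4/12, x^2}; counting standard monomials gives mu = 8. Corank 2; j^3 = x^3 is a perfect cube, so E-series; the 5-jet and mu = 8 give E_8.

E8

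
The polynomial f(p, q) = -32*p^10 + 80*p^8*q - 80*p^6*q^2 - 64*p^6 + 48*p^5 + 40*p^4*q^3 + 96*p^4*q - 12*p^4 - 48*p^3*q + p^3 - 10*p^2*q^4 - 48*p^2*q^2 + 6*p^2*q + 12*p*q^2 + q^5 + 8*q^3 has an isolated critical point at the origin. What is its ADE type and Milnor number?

The Hessian of f at 0 is [[0, 0], [0, 0]] with rank 0, so corank 2. A Groebner basis of the Jacobian ideal J(f) in C{p,q} is {p^2/512 + p*q^3 - p*q^2/16 + p*q/128 - q^3/8 + q^2/128, q^4, p^3 - 3*p^2/8 - 3*p*q/2 + 8*q^3 - 3*q^2/2, p^2*q + p^2/16 + 2*p*q^2 + p*q/4 + q^2/4}; counting standard monomials gives mu = 8. Corank 2; j^3 = (p + 2*q)^3 is a perfect cube, so E-series; the 5-jet and mu = 8 give E_8.

Type E_8, Milnor number mu = 8.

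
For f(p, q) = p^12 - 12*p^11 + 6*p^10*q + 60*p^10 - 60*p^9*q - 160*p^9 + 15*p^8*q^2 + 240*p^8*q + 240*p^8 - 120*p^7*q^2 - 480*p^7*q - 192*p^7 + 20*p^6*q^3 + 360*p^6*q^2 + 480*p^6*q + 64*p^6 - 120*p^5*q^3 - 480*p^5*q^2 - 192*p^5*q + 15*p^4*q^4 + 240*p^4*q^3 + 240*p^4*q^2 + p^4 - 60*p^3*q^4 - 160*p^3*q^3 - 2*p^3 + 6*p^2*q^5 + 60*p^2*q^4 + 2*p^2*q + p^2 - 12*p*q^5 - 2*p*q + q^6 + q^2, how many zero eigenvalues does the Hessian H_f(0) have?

1

Hessian at 0 has rank 1.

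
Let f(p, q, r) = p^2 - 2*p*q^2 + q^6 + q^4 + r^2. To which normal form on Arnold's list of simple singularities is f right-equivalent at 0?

A_5

The Hessian of f at 0 has rank 2. Corank 1: A-series; mu = 5 gives A_5.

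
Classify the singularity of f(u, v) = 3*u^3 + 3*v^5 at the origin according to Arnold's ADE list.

E_{8}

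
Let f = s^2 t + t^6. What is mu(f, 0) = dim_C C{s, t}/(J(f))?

7

The Hessian of f at 0 has rank 0. Corank 2; j^3 = s^2*t has shape L^2 M (L != M), so D-series; mu = 7 gives D_7.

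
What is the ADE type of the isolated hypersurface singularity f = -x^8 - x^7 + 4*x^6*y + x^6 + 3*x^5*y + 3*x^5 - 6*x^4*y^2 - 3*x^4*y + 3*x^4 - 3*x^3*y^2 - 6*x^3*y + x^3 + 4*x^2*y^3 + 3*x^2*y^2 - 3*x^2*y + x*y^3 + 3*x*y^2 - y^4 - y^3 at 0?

The Hessian of f at 0 is [[0, 0], [0, 0]] with rank 0, so corank 2. A Groebner basis of the Jacobian ideal J(f) in C{x,y} is {-3*x^2/10 + 3*x*y/5 + y^4 - y^3/10 - 3*y^2/10, x^3 + 6*x^2/5 - 12*x*y/5 - 3*y^3/5 + 6*y^2/5, x^2*y + 7*x^2/10 - 7*x*y/5 - 23*y^3/30 + 7*y^2/10, 3*x^2/10 + x*y^2 - 3*x*y/5 - 9*y^3/10 + 3*y^2/10}; counting standard monomials gives mu = 7. Corank 2; j^3 = (x - y)^3 is a perfect cube, so E-series; the 4-jet and mu = 7 give E_7.

E7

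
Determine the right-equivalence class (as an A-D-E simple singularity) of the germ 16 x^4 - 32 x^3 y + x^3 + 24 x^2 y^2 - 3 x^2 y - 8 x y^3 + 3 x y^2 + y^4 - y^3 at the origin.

E_{6}

The Hessian of f at 0 has rank 0. Corank 2; j^3 = (x - y)^3 is a perfect cube, so E-series; the 4-jet and mu = 6 give E_6.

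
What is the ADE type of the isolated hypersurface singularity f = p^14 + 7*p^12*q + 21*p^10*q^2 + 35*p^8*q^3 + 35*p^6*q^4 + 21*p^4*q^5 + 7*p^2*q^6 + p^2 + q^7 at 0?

The Hessian of f at 0 is [[2, 0], [0, 0]] with rank 1, so corank 1. A Groebner basis of the Jacobian ideal J(f) in C{p,q} is {q^6, p}; counting standard monomials gives mu = 6. Corank 1: A-series; mu = 6 gives A_6.

A_{6}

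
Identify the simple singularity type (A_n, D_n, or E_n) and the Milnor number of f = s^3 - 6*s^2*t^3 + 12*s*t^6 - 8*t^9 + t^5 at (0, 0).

The Hessian of f at 0 is [[0, 0], [0, 0]] with rank 0, so corank 2. A Groebner basis of the Jacobian ideal J(f) in C{s,t} is {-s^2/4 + s*t^3, t^4, s^3, s^2*t}; counting standard monomials gives mu = 8. Corank 2; j^3 = s^3 is a perfect cube, so E-series; the 5-jet and mu = 8 give E_8.

Type E_8, Milnor number mu = 8.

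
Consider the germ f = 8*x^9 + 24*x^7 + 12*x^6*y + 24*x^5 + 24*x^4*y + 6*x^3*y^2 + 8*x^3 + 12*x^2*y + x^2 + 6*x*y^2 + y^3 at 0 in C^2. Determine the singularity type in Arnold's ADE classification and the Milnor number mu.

The Hessian of f at 0 is [[2, 0], [0, 0]] with rank 1, so corank 1. A Groebner basis of the Jacobian ideal J(f) in C{x,y} is {y^2, x}; counting standard monomials gives mu = 2. Corank 1: A-series; mu = 2 gives A_2.

Type A_{2}, Milnor number mu = 2.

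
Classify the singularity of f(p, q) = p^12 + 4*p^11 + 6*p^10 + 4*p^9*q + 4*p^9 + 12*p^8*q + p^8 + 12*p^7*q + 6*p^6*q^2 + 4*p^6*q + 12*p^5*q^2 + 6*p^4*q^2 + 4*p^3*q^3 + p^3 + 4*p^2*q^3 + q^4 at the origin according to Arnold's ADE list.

E_{6}

The Hessian of f at 0 is [[0, 0], [0, 0]] with rank 0, so corank 2. A Groebner basis of the Jacobian ideal J(f) in C{p,q} is {q^3, p^2}; counting standard monomials gives mu = 6. Corank 2; j^3 = p^3 is a perfect cube, so E-series; the 4-jet and mu = 6 give E_6.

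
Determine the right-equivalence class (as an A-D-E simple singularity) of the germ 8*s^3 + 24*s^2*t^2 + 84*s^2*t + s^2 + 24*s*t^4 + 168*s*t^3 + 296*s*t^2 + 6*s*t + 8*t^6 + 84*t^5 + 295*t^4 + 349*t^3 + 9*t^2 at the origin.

A2

The Hessian of f at 0 has rank 1. Corank 1: A-series; mu = 2 gives A_2.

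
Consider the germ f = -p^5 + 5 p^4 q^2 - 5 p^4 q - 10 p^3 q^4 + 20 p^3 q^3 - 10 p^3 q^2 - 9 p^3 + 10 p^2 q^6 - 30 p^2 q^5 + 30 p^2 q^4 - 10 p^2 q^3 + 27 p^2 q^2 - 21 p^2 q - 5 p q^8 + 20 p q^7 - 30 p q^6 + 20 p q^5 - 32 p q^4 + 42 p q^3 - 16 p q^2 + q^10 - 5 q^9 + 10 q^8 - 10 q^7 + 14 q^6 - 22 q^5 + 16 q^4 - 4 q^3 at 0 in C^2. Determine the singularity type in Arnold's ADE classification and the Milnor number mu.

Type D_{6}, Milnor number mu = 6.

The Hessian of f at 0 is [[0, 0], [0, 0]] with rank 0, so corank 2. A Groebner basis of the Jacobian ideal J(f) in C{p,q} is {p^3 - 2197*p^2/1629 - 7340*p*q/4887 - 1964*q^2/4887, p^2*q + 734*p^2/543 + 2212*p*q/1629 + 496*q^2/1629, -739*p^2/724 + p*q^2 - 377*p*q/543 - 5*q^2/543, 15*p^2/724 - 176*p*q/181 + q^3 - 119*q^2/181}; counting standard monomials gives mu = 6. Corank 2; j^3 = -(p + q)*(3*p + 2*q)^2 has shape L^2 M (L != M), so D-series; mu = 6 gives D_6.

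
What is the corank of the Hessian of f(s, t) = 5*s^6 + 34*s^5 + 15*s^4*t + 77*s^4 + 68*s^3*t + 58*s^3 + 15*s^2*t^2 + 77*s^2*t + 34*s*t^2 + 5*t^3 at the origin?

The Hessian at 0 is [[0, 0], [0, 0]] of rank 0; hence corank 2.

2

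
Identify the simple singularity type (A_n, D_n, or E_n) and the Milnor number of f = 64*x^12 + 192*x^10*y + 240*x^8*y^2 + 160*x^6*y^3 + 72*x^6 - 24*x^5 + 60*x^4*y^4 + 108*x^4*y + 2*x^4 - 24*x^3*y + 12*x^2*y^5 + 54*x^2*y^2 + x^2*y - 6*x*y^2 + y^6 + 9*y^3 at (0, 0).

Type D_{7}, Milnor number mu = 7.

The Hessian of f at 0 is [[0, 0], [0, 0]] with rank 0, so corank 2. A Groebner basis of the Jacobian ideal J(f) in C{x,y} is {15*x^2/26242 - 122471*x*y/25507224 + y^4 + 34991*y^3/472356 + 78731*y^2/8502408, x^3 - 2187*x^2/13121 + 26247*x*y/52484 - 27*y^3/26242 - 9*y^2/52484, x^2*y - x*y/6 + y^2/2, 81*x^2/13121 + x*y^2 - 34991*x*y/472356 - 26241*y^3/26242 + 26243*y^2/157452}; counting standard monomials gives mu = 7. Corank 2; j^3 = y*(x - 3*y)^2 has shape L^2 M (L != M), so D-series; mu = 7 gives D_7.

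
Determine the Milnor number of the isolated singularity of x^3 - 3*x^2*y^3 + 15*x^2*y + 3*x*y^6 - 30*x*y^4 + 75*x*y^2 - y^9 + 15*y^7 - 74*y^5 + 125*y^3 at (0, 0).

The Hessian of f at 0 is [[0, 0], [0, 0]] with rank 0, so corank 2. A Groebner basis of the Jacobian ideal J(f) in C{x,y} is {-x^2/2 + x*y^3 - 5*x*y - 25*y^2/2, y^4, x^3 - 75*x*y^2 - 250*y^3, x^2*y + 10*x*y^2 + 25*y^3}; counting standard monomials gives mu = 8. Corank 2; j^3 = (x + 5*y)^3 is a perfect cube, so E-series; the 5-jet and mu = 8 give E_8.

8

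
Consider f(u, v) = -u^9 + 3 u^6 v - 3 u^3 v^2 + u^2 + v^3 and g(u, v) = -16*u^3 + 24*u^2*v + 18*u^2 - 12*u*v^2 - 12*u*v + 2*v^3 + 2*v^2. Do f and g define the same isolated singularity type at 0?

The Hessian of f at 0 has rank 1. Corank 1: A-series; mu = 2 gives A_2. The Hessian of g at 0 has rank 1. Corank 1: A-series; mu = 2 gives A_2. Both have type A_2, hence right-equivalent.

Yes.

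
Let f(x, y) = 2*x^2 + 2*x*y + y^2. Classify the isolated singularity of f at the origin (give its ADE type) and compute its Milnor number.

The Hessian of f at 0 is [[4, 2], [2, 2]] with rank 2, so corank 0. A Groebner basis of the Jacobian ideal J(f) in C{x,y} is {x, y}; counting standard monomials gives mu = 1. Corank 0: nondegenerate Morse point, so A_1.

Type A_{1}, Milnor number mu = 1.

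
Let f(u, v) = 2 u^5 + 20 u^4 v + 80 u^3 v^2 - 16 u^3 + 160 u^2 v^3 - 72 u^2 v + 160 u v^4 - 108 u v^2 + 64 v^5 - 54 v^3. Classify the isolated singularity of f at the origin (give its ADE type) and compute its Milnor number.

Type E8, Milnor number mu = 8.

The Hessian of f at 0 has rank 0. Corank 2; j^3 = -2*(2*u + 3*v)^3 is a perfect cube, so E-series; the 5-jet and mu = 8 give E_8.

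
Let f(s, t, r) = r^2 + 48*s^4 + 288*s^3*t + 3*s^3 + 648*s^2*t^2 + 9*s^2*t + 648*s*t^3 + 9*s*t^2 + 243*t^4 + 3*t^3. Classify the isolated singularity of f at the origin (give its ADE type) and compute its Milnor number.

The Hessian of f at 0 has rank 1. Corank 2; j^3 = 3*(s + t)^3 is a perfect cube, so E-series; the 4-jet and mu = 6 give E_6.

Type E_{6}, Milnor number mu = 6.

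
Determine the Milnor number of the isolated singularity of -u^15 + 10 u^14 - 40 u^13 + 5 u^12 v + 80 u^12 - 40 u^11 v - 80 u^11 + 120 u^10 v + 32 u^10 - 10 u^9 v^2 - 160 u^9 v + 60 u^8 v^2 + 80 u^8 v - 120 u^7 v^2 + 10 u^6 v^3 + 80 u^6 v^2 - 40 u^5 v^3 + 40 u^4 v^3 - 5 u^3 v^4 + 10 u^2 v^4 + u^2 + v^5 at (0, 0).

4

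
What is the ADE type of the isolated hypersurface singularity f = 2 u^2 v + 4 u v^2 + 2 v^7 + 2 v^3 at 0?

D_8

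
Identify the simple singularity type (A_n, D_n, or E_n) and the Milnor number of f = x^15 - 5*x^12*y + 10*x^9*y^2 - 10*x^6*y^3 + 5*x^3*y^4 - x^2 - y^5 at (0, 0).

The Hessian of f at 0 is [[-2, 0], [0, 0]] with rank 1, so corank 1. A Groebner basis of the Jacobian ideal J(f) in C{x,y} is {y^4, x}; counting standard monomials gives mu = 4. Corank 1: A-series; mu = 4 gives A_4.

Type A_{4}, Milnor number mu = 4.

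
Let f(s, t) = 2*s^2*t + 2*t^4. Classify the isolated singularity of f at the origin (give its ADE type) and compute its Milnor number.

The Hessian of f at 0 has rank 0. Corank 2; j^3 = 2*s^2*t has shape L^2 M (L != M), so D-series; mu = 5 gives D_5.

Type D_5, Milnor number mu = 5.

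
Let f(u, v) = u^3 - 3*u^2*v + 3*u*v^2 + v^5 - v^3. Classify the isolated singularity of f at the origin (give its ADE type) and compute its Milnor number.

The Hessian of f at 0 is [[0, 0], [0, 0]] with rank 0, so corank 2. A Groebner basis of the Jacobian ideal J(f) in C{u,v} is {v^4, u^2 - 2*u*v + v^2}; counting standard monomials gives mu = 8. Corank 2; j^3 = (u - v)^3 is a perfect cube, so E-series; the 5-jet and mu = 8 give E_8.

Type E_8, Milnor number mu = 8.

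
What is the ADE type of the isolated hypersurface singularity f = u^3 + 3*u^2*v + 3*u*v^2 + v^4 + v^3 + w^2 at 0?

E6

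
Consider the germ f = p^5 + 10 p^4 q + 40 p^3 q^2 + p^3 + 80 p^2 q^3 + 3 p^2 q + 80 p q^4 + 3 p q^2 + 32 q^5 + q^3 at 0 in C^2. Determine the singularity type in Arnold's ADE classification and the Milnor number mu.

Type E_8, Milnor number mu = 8.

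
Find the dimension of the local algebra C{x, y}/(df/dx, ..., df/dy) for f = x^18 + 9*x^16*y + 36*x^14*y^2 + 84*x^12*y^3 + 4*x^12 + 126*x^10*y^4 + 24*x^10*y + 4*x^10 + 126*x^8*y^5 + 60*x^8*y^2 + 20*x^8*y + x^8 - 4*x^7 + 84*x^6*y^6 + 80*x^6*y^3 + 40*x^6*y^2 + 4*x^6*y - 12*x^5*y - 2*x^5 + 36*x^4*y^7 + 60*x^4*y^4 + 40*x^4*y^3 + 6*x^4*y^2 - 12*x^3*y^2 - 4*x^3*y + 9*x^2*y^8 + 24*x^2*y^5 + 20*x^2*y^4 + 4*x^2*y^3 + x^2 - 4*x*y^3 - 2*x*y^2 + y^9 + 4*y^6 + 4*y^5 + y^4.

The Hessian of f at 0 has rank 1. Corank 1: A-series; mu = 8 gives A_8.

8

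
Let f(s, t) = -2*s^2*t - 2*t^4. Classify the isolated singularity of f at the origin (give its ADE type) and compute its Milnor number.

The Hessian of f at 0 is [[0, 0], [0, 0]] with rank 0, so corank 2. A Groebner basis of the Jacobian ideal J(f) in C{s,t} is {s^3, s^2/4 + t^3, s*t}; counting standard monomials gives mu = 5. Corank 2; j^3 = -2*s^2*t has shape L^2 M (L != M), so D-series; mu = 5 gives D_5.

Type D_{5}, Milnor number mu = 5.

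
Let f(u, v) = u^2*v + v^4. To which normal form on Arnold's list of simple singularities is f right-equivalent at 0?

D_{5}

The Hessian of f at 0 has rank 0. Corank 2; j^3 = u^2*v has shape L^2 M (L != M), so D-series; mu = 5 gives D_5.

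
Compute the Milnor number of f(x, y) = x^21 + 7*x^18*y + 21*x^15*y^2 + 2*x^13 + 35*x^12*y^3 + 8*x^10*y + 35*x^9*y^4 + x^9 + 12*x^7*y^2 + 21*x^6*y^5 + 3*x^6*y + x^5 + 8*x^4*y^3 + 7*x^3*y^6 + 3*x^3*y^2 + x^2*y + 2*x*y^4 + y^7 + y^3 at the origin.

The Hessian of f at 0 is [[0, 0], [0, 0]] with rank 0, so corank 2. A Groebner basis of the Jacobian ideal J(f) in C{x,y} is {y^3, x^2 + 3*y^2, x*y}; counting standard monomials gives mu = 4. Corank 2; j^3 = y*(x^2 + y^2) splits into three distinct lines over C (the quadratic factor has nonzero discriminant), so D_4.

4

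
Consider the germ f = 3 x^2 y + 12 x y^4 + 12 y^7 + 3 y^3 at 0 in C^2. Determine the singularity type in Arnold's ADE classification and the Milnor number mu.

The Hessian of f at 0 has rank 0. Corank 2; j^3 = 3*y*(x^2 + y^2) splits into three distinct lines over C (the quadratic factor has nonzero discriminant), so D_4.

Type D_{4}, Milnor number mu = 4.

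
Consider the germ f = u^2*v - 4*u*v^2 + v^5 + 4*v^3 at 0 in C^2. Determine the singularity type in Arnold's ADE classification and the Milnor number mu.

Type D6, Milnor number mu = 6.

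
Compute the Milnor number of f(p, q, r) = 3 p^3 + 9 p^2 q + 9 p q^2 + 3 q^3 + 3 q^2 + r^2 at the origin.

2

The Hessian of f at 0 is [[0, 0, 0], [0, 6, 0], [0, 0, 2]] with rank 2, so corank 1. A Groebner basis of the Jacobian ideal J(f) in C{p,q,r} is {p^2, q, r}; counting standard monomials gives mu = 2. Corank 1: A-series; mu = 2 gives A_2.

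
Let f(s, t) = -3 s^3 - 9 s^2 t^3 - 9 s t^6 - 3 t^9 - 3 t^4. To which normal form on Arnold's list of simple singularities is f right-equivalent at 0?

The Hessian of f at 0 is [[0, 0], [0, 0]] with rank 0, so corank 2. A Groebner basis of the Jacobian ideal J(f) in C{s,t} is {t^3, s^2}; counting standard monomials gives mu = 6. Corank 2; j^3 = -3*s^3 is a perfect cube, so E-series; the 4-jet and mu = 6 give E_6.

E_6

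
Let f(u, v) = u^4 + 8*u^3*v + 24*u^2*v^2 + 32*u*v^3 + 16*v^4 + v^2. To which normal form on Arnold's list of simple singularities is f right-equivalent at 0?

A_{3}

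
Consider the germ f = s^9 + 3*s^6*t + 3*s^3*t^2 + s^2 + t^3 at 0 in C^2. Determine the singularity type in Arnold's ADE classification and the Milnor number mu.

The Hessian of f at 0 has rank 1. Corank 1: A-series; mu = 2 gives A_2.

Type A_2, Milnor number mu = 2.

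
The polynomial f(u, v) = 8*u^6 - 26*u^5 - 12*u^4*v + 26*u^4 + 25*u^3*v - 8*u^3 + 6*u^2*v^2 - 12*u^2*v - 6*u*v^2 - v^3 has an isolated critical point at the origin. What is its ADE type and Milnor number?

Type E_{7}, Milnor number mu = 7.

The Hessian of f at 0 has rank 0. Corank 2; j^3 = -(2*u + v)^3 is a perfect cube, so E-series; the 4-jet and mu = 7 give E_7.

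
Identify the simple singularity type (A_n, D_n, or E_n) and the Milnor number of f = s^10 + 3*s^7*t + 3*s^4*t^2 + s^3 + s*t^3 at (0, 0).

Type E7, Milnor number mu = 7.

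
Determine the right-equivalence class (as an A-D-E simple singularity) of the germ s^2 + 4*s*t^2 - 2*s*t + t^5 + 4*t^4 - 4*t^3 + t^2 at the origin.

The Hessian of f at 0 has rank 1. Corank 1: A-series; mu = 4 gives A_4.

A4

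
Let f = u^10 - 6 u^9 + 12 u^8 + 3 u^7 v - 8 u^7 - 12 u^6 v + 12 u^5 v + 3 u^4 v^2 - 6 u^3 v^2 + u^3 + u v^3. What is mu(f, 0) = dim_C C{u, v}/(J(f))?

The Hessian of f at 0 has rank 0. Corank 2; j^3 = u^3 is a perfect cube, so E-series; the 4-jet and mu = 7 give E_7.

7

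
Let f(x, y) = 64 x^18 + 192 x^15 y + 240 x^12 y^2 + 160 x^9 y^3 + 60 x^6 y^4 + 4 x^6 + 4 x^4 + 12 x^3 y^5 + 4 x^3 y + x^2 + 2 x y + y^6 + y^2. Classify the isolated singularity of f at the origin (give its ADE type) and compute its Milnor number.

Type A_5, Milnor number mu = 5.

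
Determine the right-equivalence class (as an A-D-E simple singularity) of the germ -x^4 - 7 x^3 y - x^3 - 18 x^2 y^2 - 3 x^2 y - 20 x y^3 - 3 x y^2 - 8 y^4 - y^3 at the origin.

E_{7}

The Hessian of f at 0 is [[0, 0], [0, 0]] with rank 0, so corank 2. A Groebner basis of the Jacobian ideal J(f) in C{x,y} is {3*x^2 + 6*x*y + y^4 + y^3 + 3*y^2, x^3 + 9*x^2 + 18*x*y + 4*y^3 + 9*y^2, x^2*y - 5*x^2 - 10*x*y - 8*y^3/3 - 5*y^2, 2*x^2 + x*y^2 + 4*x*y + 5*y^3/3 + 2*y^2}; counting standard monomials gives mu = 7. Corank 2; j^3 = -(x + y)^3 is a perfect cube, so E-series; the 4-jet and mu = 7 give E_7.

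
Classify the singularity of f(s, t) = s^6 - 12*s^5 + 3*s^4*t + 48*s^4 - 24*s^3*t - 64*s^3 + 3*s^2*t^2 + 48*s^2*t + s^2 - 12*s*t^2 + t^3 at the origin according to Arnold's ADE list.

A_2

The Hessian of f at 0 has rank 1. Corank 1: A-series; mu = 2 gives A_2.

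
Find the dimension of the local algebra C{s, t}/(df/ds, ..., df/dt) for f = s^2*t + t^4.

5

The Hessian of f at 0 is [[0, 0], [0, 0]] with rank 0, so corank 2. A Groebner basis of the Jacobian ideal J(f) in C{s,t} is {s^3, s^2/4 + t^3, s*t}; counting standard monomials gives mu = 5. Corank 2; j^3 = s^2*t has shape L^2 M (L != M), so D-series; mu = 5 gives D_5.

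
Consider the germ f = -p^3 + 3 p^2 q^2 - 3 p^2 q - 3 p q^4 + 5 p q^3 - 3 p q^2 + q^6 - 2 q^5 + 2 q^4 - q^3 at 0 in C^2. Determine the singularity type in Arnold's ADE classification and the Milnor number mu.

Type E7, Milnor number mu = 7.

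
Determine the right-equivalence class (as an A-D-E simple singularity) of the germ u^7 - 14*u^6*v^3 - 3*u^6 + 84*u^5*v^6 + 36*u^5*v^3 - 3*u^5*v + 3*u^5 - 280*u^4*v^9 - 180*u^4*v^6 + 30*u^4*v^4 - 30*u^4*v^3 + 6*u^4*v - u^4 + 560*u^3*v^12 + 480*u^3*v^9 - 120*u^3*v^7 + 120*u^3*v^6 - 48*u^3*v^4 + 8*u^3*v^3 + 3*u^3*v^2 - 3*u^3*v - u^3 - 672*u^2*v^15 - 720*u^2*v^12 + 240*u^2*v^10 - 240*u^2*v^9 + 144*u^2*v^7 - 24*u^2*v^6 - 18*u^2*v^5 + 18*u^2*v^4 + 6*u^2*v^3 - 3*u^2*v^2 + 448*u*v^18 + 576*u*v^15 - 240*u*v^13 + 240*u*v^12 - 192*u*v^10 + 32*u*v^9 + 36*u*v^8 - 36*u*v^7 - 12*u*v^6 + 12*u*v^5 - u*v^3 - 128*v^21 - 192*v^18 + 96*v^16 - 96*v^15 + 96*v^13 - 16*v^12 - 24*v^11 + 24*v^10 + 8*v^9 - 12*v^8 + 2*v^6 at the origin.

E_7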